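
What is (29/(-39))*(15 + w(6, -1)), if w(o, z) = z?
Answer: -406/39 ≈ -10.410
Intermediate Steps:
(29/(-39))*(15 + w(6, -1)) = (29/(-39))*(15 - 1) = (29*(-1/39))*14 = -29/39*14 = -406/39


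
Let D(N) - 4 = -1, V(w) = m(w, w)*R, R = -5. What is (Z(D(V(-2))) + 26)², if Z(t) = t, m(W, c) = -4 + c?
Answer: 841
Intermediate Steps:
V(w) = 20 - 5*w (V(w) = (-4 + w)*(-5) = 20 - 5*w)
D(N) = 3 (D(N) = 4 - 1 = 3)
(Z(D(V(-2))) + 26)² = (3 + 26)² = 29² = 841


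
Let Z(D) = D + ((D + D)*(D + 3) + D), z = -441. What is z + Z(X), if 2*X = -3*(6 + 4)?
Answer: -111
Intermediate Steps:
X = -15 (X = (-3*(6 + 4))/2 = (-3*10)/2 = (1/2)*(-30) = -15)
Z(D) = 2*D + 2*D*(3 + D) (Z(D) = D + ((2*D)*(3 + D) + D) = D + (2*D*(3 + D) + D) = D + (D + 2*D*(3 + D)) = 2*D + 2*D*(3 + D))
z + Z(X) = -441 + 2*(-15)*(4 - 15) = -441 + 2*(-15)*(-11) = -441 + 330 = -111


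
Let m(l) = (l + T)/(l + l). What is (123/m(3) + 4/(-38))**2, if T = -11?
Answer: 49266361/5776 ≈ 8529.5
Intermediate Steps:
m(l) = (-11 + l)/(2*l) (m(l) = (l - 11)/(l + l) = (-11 + l)/((2*l)) = (-11 + l)*(1/(2*l)) = (-11 + l)/(2*l))
(123/m(3) + 4/(-38))**2 = (123/(((1/2)*(-11 + 3)/3)) + 4/(-38))**2 = (123/(((1/2)*(1/3)*(-8))) + 4*(-1/38))**2 = (123/(-4/3) - 2/19)**2 = (123*(-3/4) - 2/19)**2 = (-369/4 - 2/19)**2 = (-7019/76)**2 = 49266361/5776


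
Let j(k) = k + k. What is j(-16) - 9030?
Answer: -9062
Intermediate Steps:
j(k) = 2*k
j(-16) - 9030 = 2*(-16) - 9030 = -32 - 9030 = -9062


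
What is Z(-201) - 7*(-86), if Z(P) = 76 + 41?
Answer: 719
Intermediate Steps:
Z(P) = 117
Z(-201) - 7*(-86) = 117 - 7*(-86) = 117 + 602 = 719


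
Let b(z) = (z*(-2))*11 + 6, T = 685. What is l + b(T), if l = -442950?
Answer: -458014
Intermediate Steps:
b(z) = 6 - 22*z (b(z) = -2*z*11 + 6 = -22*z + 6 = 6 - 22*z)
l + b(T) = -442950 + (6 - 22*685) = -442950 + (6 - 15070) = -442950 - 15064 = -458014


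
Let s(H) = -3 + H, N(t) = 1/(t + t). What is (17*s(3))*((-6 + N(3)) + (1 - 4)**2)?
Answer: 0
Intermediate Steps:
N(t) = 1/(2*t)
(17*s(3))*((-6 + N(3)) + (1 - 4)**2) = (17*(-3 + 3))*((-6 + (1/2)/3) + (1 - 4)**2) = (17*0)*((-6 + (1/2)*(1/3)) + (-3)**2) = 0*((-6 + 1/6) + 9) = 0*(-35/6 + 9) = 0*(19/6) = 0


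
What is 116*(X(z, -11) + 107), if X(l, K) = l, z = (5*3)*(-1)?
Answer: 10672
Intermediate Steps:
z = -15 (z = 15*(-1) = -15)
116*(X(z, -11) + 107) = 116*(-15 + 107) = 116*92 = 10672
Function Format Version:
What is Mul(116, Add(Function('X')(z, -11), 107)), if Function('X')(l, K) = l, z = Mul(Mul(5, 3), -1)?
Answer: 10672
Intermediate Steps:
z = -15 (z = Mul(15, -1) = -15)
Mul(116, Add(Function('X')(z, -11), 107)) = Mul(116, Add(-15, 107)) = Mul(116, 92) = 10672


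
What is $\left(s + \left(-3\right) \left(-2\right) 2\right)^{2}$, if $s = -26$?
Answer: $196$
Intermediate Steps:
$\left(s + \left(-3\right) \left(-2\right) 2\right)^{2} = \left(-26 + \left(-3\right) \left(-2\right) 2\right)^{2} = \left(-26 + 6 \cdot 2\right)^{2} = \left(-26 + 12\right)^{2} = \left(-14\right)^{2} = 196$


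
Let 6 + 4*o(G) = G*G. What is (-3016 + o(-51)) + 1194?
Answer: -4693/4 ≈ -1173.3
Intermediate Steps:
o(G) = -3/2 + G**2/4 (o(G) = -3/2 + (G*G)/4 = -3/2 + G**2/4)
(-3016 + o(-51)) + 1194 = (-3016 + (-3/2 + (1/4)*(-51)**2)) + 1194 = (-3016 + (-3/2 + (1/4)*2601)) + 1194 = (-3016 + (-3/2 + 2601/4)) + 1194 = (-3016 + 2595/4) + 1194 = -9469/4 + 1194 = -4693/4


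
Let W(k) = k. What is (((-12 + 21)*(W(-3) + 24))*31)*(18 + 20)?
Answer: 222642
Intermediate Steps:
(((-12 + 21)*(W(-3) + 24))*31)*(18 + 20) = (((-12 + 21)*(-3 + 24))*31)*(18 + 20) = ((9*21)*31)*38 = (189*31)*38 = 5859*38 = 222642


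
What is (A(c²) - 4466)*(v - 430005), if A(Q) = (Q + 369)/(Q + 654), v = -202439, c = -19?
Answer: 573280128688/203 ≈ 2.8240e+9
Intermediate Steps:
A(Q) = (369 + Q)/(654 + Q)
(A(c²) - 4466)*(v - 430005) = ((369 + (-19)²)/(654 + (-19)²) - 4466)*(-202439 - 430005) = ((369 + 361)/(654 + 361) - 4466)*(-632444) = (730/1015 - 4466)*(-632444) = ((1/1015)*730 - 4466)*(-632444) = (146/203 - 4466)*(-632444) = -906452/203*(-632444) = 573280128688/203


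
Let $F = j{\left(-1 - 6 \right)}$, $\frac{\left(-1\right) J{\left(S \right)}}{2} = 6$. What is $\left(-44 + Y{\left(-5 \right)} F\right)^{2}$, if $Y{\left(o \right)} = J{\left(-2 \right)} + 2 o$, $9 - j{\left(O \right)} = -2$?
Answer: $81796$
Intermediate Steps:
$J{\left(S \right)} = -12$ ($J{\left(S \right)} = \left(-2\right) 6 = -12$)
$j{\left(O \right)} = 11$ ($j{\left(O \right)} = 9 - -2 = 9 + 2 = 11$)
$F = 11$
$Y{\left(o \right)} = -12 + 2 o$
$\left(-44 + Y{\left(-5 \right)} F\right)^{2} = \left(-44 + \left(-12 + 2 \left(-5\right)\right) 11\right)^{2} = \left(-44 + \left(-12 - 10\right) 11\right)^{2} = \left(-44 - 242\right)^{2} = \left(-286\right)^{2} = 81796$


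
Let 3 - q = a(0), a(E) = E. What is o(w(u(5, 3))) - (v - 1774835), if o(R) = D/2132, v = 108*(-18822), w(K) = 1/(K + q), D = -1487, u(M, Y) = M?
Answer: 8117825165/2132 ≈ 3.8076e+6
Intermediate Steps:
q = 3 (q = 3 - 1*0 = 3 + 0 = 3)
w(K) = 1/(3 + K) (w(K) = 1/(K + 3) = 1/(3 + K))
v = -2032776
o(R) = -1487/2132
o(w(u(5, 3))) - (v - 1774835) = -1487/2132 - (-2032776 - 1774835) = -1487/2132 - 1*(-3807611) = -1487/2132 + 3807611 = 8117825165/2132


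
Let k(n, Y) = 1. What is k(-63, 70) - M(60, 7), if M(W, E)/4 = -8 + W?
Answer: -207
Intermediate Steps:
M(W, E) = -32 + 4*W (M(W, E) = 4*(-8 + W) = -32 + 4*W)
k(-63, 70) - M(60, 7) = 1 - (-32 + 4*60) = 1 - (-32 + 240) = 1 - 1*208 = 1 - 208 = -207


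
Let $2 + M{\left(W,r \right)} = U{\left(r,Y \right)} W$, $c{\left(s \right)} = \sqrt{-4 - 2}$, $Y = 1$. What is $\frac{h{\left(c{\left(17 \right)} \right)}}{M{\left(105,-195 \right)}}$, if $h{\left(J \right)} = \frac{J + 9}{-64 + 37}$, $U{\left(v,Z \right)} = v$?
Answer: $\frac{1}{61431} + \frac{i \sqrt{6}}{552879} \approx 1.6278 \cdot 10^{-5} + 4.4304 \cdot 10^{-6} i$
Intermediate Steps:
$c{\left(s \right)} = i \sqrt{6}$ ($c{\left(s \right)} = \sqrt{-6} = i \sqrt{6}$)
$M{\left(W,r \right)} = -2 + W r$ ($M{\left(W,r \right)} = -2 + r W = -2 + W r$)
$h{\left(J \right)} = - \frac{1}{3} - \frac{J}{27}$ ($h{\left(J \right)} = \frac{9 + J}{-27} = \left(9 + J\right) \left(- \frac{1}{27}\right) = - \frac{1}{3} - \frac{J}{27}$)
$\frac{h{\left(c{\left(17 \right)} \right)}}{M{\left(105,-195 \right)}} = \frac{- \frac{1}{3} - \frac{i \sqrt{6}}{27}}{-2 + 105 \left(-195\right)} = \frac{- \frac{1}{3} - \frac{i \sqrt{6}}{27}}{-2 - 20475} = \frac{- \frac{1}{3} - \frac{i \sqrt{6}}{27}}{-20477} = \left(- \frac{1}{3} - \frac{i \sqrt{6}}{27}\right) \left(- \frac{1}{20477}\right) = \frac{1}{61431} + \frac{i \sqrt{6}}{552879}$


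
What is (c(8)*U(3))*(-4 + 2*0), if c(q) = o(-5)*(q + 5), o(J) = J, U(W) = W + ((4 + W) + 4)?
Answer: 3640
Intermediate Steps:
U(W) = 8 + 2*W (U(W) = W + (8 + W) = 8 + 2*W)
c(q) = -25 - 5*q (c(q) = -5*(q + 5) = -5*(5 + q) = -25 - 5*q)
(c(8)*U(3))*(-4 + 2*0) = ((-25 - 5*8)*(8 + 2*3))*(-4 + 2*0) = ((-25 - 40)*(8 + 6))*(-4 + 0) = -65*14*(-4) = -910*(-4) = 3640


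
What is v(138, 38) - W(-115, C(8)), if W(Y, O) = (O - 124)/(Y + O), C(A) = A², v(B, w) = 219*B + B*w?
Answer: 602902/17 ≈ 35465.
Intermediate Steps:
W(Y, O) = (-124 + O)/(O + Y)
v(138, 38) - W(-115, C(8)) = 138*(219 + 38) - (-124 + 8²)/(8² - 115) = 138*257 - (-124 + 64)/(64 - 115) = 35466 - (-60)/(-51) = 35466 - (-1)*(-60)/51 = 35466 - 1*20/17 = 35466 - 20/17 = 602902/17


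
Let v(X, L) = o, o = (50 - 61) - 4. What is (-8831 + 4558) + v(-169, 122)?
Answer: -4288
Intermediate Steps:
o = -15 (o = -11 - 4 = -15)
v(X, L) = -15
(-8831 + 4558) + v(-169, 122) = (-8831 + 4558) - 15 = -4273 - 15 = -4288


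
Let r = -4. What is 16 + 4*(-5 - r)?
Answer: 12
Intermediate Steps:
16 + 4*(-5 - r) = 16 + 4*(-5 - 1*(-4)) = 16 + 4*(-5 + 4) = 16 + 4*(-1) = 16 - 4 = 12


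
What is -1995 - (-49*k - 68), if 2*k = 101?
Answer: 1095/2 ≈ 547.50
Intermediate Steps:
k = 101/2 (k = (½)*101 = 101/2 ≈ 50.500)
-1995 - (-49*k - 68) = -1995 - (-49*101/2 - 68) = -1995 - (-4949/2 - 68) = -1995 - 1*(-5085/2) = -1995 + 5085/2 = 1095/2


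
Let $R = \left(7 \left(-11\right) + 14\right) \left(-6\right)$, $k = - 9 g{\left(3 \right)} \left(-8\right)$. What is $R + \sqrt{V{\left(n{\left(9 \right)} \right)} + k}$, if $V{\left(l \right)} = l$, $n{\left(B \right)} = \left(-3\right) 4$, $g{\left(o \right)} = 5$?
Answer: $378 + 2 \sqrt{87} \approx 396.65$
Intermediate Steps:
$n{\left(B \right)} = -12$
$k = 360$ ($k = \left(-9\right) 5 \left(-8\right) = \left(-45\right) \left(-8\right) = 360$)
$R = 378$ ($R = \left(-77 + 14\right) \left(-6\right) = \left(-63\right) \left(-6\right) = 378$)
$R + \sqrt{V{\left(n{\left(9 \right)} \right)} + k} = 378 + \sqrt{-12 + 360} = 378 + \sqrt{348} = 378 + 2 \sqrt{87}$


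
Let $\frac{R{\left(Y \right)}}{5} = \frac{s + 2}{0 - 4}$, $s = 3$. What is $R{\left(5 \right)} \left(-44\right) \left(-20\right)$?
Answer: $-5500$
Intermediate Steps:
$R{\left(Y \right)} = - \frac{25}{4}$ ($R{\left(Y \right)} = 5 \frac{3 + 2}{0 - 4} = 5 \frac{5}{-4} = 5 \cdot 5 \left(- \frac{1}{4}\right) = 5 \left(- \frac{5}{4}\right) = - \frac{25}{4}$)
$R{\left(5 \right)} \left(-44\right) \left(-20\right) = \left(- \frac{25}{4}\right) \left(-44\right) \left(-20\right) = 275 \left(-20\right) = -5500$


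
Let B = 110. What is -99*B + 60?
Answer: -10830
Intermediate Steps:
-99*B + 60 = -99*110 + 60 = -10890 + 60 = -10830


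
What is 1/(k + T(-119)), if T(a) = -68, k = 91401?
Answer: 1/91333 ≈ 1.0949e-5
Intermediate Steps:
1/(k + T(-119)) = 1/(91401 - 68) = 1/91333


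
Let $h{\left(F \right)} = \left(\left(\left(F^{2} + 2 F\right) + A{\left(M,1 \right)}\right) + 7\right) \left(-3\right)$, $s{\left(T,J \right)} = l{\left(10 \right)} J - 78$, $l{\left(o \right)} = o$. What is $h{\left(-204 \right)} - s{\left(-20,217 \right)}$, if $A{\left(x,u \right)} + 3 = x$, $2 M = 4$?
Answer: $-125734$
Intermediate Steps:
$M = 2$ ($M = \frac{1}{2} \cdot 4 = 2$)
$A{\left(x,u \right)} = -3 + x$
$s{\left(T,J \right)} = -78 + 10 J$ ($s{\left(T,J \right)} = 10 J - 78 = -78 + 10 J$)
$h{\left(F \right)} = -18 - 6 F - 3 F^{2}$ ($h{\left(F \right)} = \left(\left(\left(F^{2} + 2 F\right) + \left(-3 + 2\right)\right) + 7\right) \left(-3\right) = \left(\left(\left(F^{2} + 2 F\right) - 1\right) + 7\right) \left(-3\right) = \left(\left(-1 + F^{2} + 2 F\right) + 7\right) \left(-3\right) = \left(6 + F^{2} + 2 F\right) \left(-3\right) = -18 - 6 F - 3 F^{2}$)
$h{\left(-204 \right)} - s{\left(-20,217 \right)} = \left(-18 - -1224 - 3 \left(-204\right)^{2}\right) - \left(-78 + 10 \cdot 217\right) = \left(-18 + 1224 - 124848\right) - \left(-78 + 2170\right) = \left(-18 + 1224 - 124848\right) - 2092 = -123642 - 2092 = -125734$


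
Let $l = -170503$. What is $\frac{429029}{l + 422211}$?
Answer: $\frac{429029}{251708} \approx 1.7045$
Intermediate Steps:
$\frac{429029}{l + 422211} = \frac{429029}{-170503 + 422211} = \frac{429029}{251708}$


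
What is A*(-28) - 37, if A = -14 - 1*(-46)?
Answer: -933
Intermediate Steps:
A = 32 (A = -14 + 46 = 32)
A*(-28) - 37 = 32*(-28) - 37 = -896 - 37 = -933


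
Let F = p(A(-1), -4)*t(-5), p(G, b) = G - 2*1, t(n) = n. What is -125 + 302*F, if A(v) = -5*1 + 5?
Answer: 2895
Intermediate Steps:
A(v) = 0 (A(v) = -5 + 5 = 0)
p(G, b) = -2 + G (p(G, b) = G - 2 = -2 + G)
F = 10 (F = (-2 + 0)*(-5) = -2*(-5) = 10)
-125 + 302*F = -125 + 302*10 = -125 + 3020 = 2895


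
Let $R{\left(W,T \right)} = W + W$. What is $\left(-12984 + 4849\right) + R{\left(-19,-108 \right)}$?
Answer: $-8173$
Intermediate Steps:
$R{\left(W,T \right)} = 2 W$
$\left(-12984 + 4849\right) + R{\left(-19,-108 \right)} = \left(-12984 + 4849\right) + 2 \left(-19\right) = -8135 - 38 = -8173$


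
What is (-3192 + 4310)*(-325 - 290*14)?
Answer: -4902430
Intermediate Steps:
(-3192 + 4310)*(-325 - 290*14) = 1118*(-325 - 4060) = 1118*(-4385) = -4902430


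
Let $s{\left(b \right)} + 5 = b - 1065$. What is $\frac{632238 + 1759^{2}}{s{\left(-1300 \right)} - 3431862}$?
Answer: $- \frac{3726319}{3434232} \approx -1.0851$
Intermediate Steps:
$s{\left(b \right)} = -1070 + b$ ($s{\left(b \right)} = -5 + \left(b - 1065\right) = -5 + \left(-1065 + b\right) = -1070 + b$)
$\frac{632238 + 1759^{2}}{s{\left(-1300 \right)} - 3431862} = \frac{632238 + 1759^{2}}{\left(-1070 - 1300\right) - 3431862} = \frac{632238 + 3094081}{-2370 - 3431862} = \frac{3726319}{-3434232} = 3726319 \left(- \frac{1}{3434232}\right) = - \frac{3726319}{3434232}$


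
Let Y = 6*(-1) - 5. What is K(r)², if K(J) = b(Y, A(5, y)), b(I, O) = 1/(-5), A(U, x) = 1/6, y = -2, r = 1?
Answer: 1/25 ≈ 0.040000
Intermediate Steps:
Y = -11 (Y = -6 - 5 = -11)
A(U, x) = ⅙
b(I, O) = -⅕
K(J) = -⅕
K(r)² = (-⅕)² = 1/25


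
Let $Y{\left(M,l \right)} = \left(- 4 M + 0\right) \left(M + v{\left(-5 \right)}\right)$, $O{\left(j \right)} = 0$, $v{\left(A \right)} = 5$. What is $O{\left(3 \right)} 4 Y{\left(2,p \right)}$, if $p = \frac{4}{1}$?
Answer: $0$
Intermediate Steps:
$p = 4$ ($p = 4 \cdot 1 = 4$)
$Y{\left(M,l \right)} = - 4 M \left(5 + M\right)$ ($Y{\left(M,l \right)} = \left(- 4 M + 0\right) \left(M + 5\right) = - 4 M \left(5 + M\right)$)
$O{\left(3 \right)} 4 Y{\left(2,p \right)} = 0 \cdot 4 \left(\left(-4\right) 2 \left(5 + 2\right)\right) = 0 \left(\left(-4\right) 2 \cdot 7\right) = 0 \left(-56\right) = 0$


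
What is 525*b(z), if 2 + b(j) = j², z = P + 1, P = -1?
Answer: -1050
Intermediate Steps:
z = 0 (z = -1 + 1 = 0)
b(j) = -2 + j²
525*b(z) = 525*(-2 + 0²) = 525*(-2 + 0) = 525*(-2) = -1050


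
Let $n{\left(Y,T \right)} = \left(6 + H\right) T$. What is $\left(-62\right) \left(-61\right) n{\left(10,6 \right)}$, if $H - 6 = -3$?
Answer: $204228$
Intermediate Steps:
$H = 3$ ($H = 6 - 3 = 3$)
$n{\left(Y,T \right)} = 9 T$ ($n{\left(Y,T \right)} = \left(6 + 3\right) T = 9 T$)
$\left(-62\right) \left(-61\right) n{\left(10,6 \right)} = \left(-62\right) \left(-61\right) 9 \cdot 6 = 3782 \cdot 54 = 204228$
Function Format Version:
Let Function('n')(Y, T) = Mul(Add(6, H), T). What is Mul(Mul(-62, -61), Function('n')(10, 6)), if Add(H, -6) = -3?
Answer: 204228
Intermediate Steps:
H = 3 (H = Add(6, -3) = 3)
Function('n')(Y, T) = Mul(9, T) (Function('n')(Y, T) = Mul(Add(6, 3), T) = Mul(9, T))
Mul(Mul(-62, -61), Function('n')(10, 6)) = Mul(Mul(-62, -61), Mul(9, 6)) = Mul(3782, 54) = 204228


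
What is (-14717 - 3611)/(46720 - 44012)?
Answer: -4582/677 ≈ -6.7681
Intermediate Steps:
(-14717 - 3611)/(46720 - 44012) = -18328/2708 = -18328*1/2708 = -4582/677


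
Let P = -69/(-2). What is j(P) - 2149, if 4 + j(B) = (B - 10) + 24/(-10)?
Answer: -21309/10 ≈ -2130.9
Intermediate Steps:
P = 69/2 (P = -69*(-1/2) = 69/2 ≈ 34.500)
j(B) = -82/5 + B (j(B) = -4 + ((B - 10) + 24/(-10)) = -4 + ((-10 + B) + 24*(-1/10)) = -4 + ((-10 + B) - 12/5) = -4 + (-62/5 + B) = -82/5 + B)
j(P) - 2149 = (-82/5 + 69/2) - 2149 = 181/10 - 2149 = -21309/10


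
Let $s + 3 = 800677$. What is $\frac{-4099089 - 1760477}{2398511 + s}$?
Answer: $- \frac{5859566}{3199185} \approx -1.8316$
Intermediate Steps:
$s = 800674$ ($s = -3 + 800677 = 800674$)
$\frac{-4099089 - 1760477}{2398511 + s} = \frac{-4099089 - 1760477}{2398511 + 800674} = - \frac{5859566}{3199185}$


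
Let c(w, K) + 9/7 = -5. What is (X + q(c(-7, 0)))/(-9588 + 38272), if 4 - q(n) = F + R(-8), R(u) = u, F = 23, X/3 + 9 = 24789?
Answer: 74329/28684 ≈ 2.5913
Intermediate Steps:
X = 74340 (X = -27 + 3*24789 = -27 + 74367 = 74340)
c(w, K) = -44/7 (c(w, K) = -9/7 - 5 = -44/7)
q(n) = -11 (q(n) = 4 - (23 - 8) = 4 - 1*15 = 4 - 15 = -11)
(X + q(c(-7, 0)))/(-9588 + 38272) = (74340 - 11)/(-9588 + 38272) = 74329/28684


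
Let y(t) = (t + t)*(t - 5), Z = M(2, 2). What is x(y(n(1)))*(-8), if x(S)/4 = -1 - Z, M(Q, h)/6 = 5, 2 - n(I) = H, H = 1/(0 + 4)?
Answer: 992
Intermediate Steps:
H = 1/4 ≈ 0.25000
n(I) = 7/4 (n(I) = 2 - 1*1/4 = 2 - 1/4 = 7/4)
M(Q, h) = 30 (M(Q, h) = 6*5 = 30)
Z = 30
y(t) = 2*t*(-5 + t) (y(t) = (2*t)*(-5 + t) = 2*t*(-5 + t))
x(S) = -124 (x(S) = 4*(-1 - 1*30) = 4*(-1 - 30) = 4*(-31) = -124)
x(y(n(1)))*(-8) = -124*(-8) = 992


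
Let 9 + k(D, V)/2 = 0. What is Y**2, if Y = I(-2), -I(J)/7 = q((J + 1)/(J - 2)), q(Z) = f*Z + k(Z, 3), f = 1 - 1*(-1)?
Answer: 60025/4 ≈ 15006.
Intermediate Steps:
k(D, V) = -18 (k(D, V) = -18 + 2*0 = -18 + 0 = -18)
f = 2 (f = 1 + 1 = 2)
q(Z) = -18 + 2*Z (q(Z) = 2*Z - 18 = -18 + 2*Z)
I(J) = 126 - 14*(1 + J)/(-2 + J) (I(J) = -7*(-18 + 2*((J + 1)/(J - 2))) = -7*(-18 + 2*((1 + J)/(-2 + J))) = -7*(-18 + 2*(1 + J)/(-2 + J)) = 126 - 14*(1 + J)/(-2 + J))
Y = 245/2 (Y = 14*(-19 + 8*(-2))/(-2 - 2) = 14*(-19 - 16)/(-4) = 14*(-1/4)*(-35) = 245/2 ≈ 122.50)
Y**2 = (245/2)**2 = 60025/4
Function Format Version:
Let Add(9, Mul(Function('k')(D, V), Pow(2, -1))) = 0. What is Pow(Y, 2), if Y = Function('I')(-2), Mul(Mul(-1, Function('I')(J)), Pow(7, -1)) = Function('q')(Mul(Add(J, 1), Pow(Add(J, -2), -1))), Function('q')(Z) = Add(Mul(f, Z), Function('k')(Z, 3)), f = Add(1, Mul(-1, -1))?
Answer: Rational(60025, 4) ≈ 15006.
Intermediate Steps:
Function('k')(D, V) = -18 (Function('k')(D, V) = Add(-18, Mul(2, 0)) = Add(-18, 0) = -18)
f = 2 (f = Add(1, 1) = 2)
Function('q')(Z) = Add(-18, Mul(2, Z)) (Function('q')(Z) = Add(Mul(2, Z), -18) = Add(-18, Mul(2, Z)))
Function('I')(J) = Add(126, Mul(-14, Pow(Add(-2, J), -1), Add(1, J))) (Function('I')(J) = Mul(-7, Add(-18, Mul(2, Mul(Add(J, 1), Pow(Add(J, -2), -1))))) = Mul(-7, Add(-18, Mul(2, Mul(Add(1, J), Pow(Add(-2, J), -1))))) = Mul(-7, Add(-18, Mul(2, Mul(Pow(Add(-2, J), -1), Add(1, J))))) = Mul(-7, Add(-18, Mul(2, Pow(Add(-2, J), -1), Add(1, J)))) = Add(126, Mul(-14, Pow(Add(-2, J), -1), Add(1, J))))
Y = Rational(245, 2) (Y = Mul(14, Pow(Add(-2, -2), -1), Add(-19, Mul(8, -2))) = Mul(14, Pow(-4, -1), Add(-19, -16)) = Mul(14, Rational(-1, 4), -35) = Rational(245, 2) ≈ 122.50)
Pow(Y, 2) = Pow(Rational(245, 2), 2) = Rational(60025, 4)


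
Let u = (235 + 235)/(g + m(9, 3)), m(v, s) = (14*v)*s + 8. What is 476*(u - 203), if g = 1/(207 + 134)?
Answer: -12642565236/131627 ≈ -96048.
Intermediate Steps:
g = 1/341 ≈ 0.0029326
m(v, s) = 8 + 14*s*v (m(v, s) = 14*s*v + 8 = 8 + 14*s*v)
u = 160270/131627 (u = (235 + 235)/(1/341 + (8 + 14*3*9)) = 470/(1/341 + (8 + 378)) = 470/(1/341 + 386) = 470/(131627/341) = 470*(341/131627) = 160270/131627 ≈ 1.2176)
476*(u - 203) = 476*(160270/131627 - 203) = 476*(-26560011/131627) = -12642565236/131627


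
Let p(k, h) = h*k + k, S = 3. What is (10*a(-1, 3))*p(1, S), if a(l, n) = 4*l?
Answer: -160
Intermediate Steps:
p(k, h) = k + h*k
(10*a(-1, 3))*p(1, S) = (10*(4*(-1)))*(1*(1 + 3)) = (10*(-4))*(1*4) = -40*4 = -160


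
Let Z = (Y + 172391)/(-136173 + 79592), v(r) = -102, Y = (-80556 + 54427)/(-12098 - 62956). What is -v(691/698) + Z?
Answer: 420217637905/4246630374 ≈ 98.953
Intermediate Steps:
Y = 26129/75054 (Y = -26129/(-75054) = -26129*(-1/75054) = 26129/75054 ≈ 0.34814)
Z = -12938660243/4246630374 (Z = (26129/75054 + 172391)/(-136173 + 79592) = (12938660243/75054)/(-56581) = (12938660243/75054)*(-1/56581) = -12938660243/4246630374 ≈ -3.0468)
-v(691/698) + Z = -1*(-102) - 12938660243/4246630374 = 102 - 12938660243/4246630374 = 420217637905/4246630374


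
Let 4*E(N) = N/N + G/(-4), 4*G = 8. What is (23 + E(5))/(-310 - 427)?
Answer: -185/5896 ≈ -0.031377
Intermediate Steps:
G = 2 (G = (¼)*8 = 2)
E(N) = ⅛ (E(N) = (N/N + 2/(-4))/4 = (1 + 2*(-¼))/4 = (1 - ½)/4 = (¼)*(½) = ⅛)
(23 + E(5))/(-310 - 427) = (23 + ⅛)/(-310 - 427) = (185/8)/(-737) = (185/8)*(-1/737) = -185/5896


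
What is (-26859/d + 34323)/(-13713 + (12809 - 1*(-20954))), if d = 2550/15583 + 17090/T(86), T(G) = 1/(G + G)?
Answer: 224599450382739/131201240538500 ≈ 1.7119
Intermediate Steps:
T(G) = 1/(2*G)
d = 45805919390/15583 (d = 2550/15583 + 17090/(((½)/86)) = 2550*(1/15583) + 17090/(((½)*(1/86))) = 2550/15583 + 17090/(1/172) = 2550/15583 + 17090*172 = 2550/15583 + 2939480 = 45805919390/15583 ≈ 2.9395e+6)
(-26859/d + 34323)/(-13713 + (12809 - 1*(-20954))) = (-26859/45805919390/15583 + 34323)/(-13713 + (12809 - 1*(-20954))) = (-26859*15583/45805919390 + 34323)/(-13713 + (12809 + 20954)) = (-59791971/6543702770 + 34323)/(-13713 + 33763) = (224599450382739/6543702770)/20050 = (224599450382739/6543702770)*(1/20050) = 224599450382739/131201240538500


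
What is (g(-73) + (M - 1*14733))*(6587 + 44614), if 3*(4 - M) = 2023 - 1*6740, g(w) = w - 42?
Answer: -679522605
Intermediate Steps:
g(w) = -42 + w
M = 4729/3 (M = 4 - (2023 - 1*6740)/3 = 4 - (2023 - 6740)/3 = 4 - 1/3*(-4717) = 4 + 4717/3 = 4729/3 ≈ 1576.3)
(g(-73) + (M - 1*14733))*(6587 + 44614) = ((-42 - 73) + (4729/3 - 1*14733))*(6587 + 44614) = (-115 + (4729/3 - 14733))*51201 = (-115 - 39470/3)*51201 = -39815/3*51201 = -679522605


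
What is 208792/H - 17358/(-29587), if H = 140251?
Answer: 8612005762/4149606337 ≈ 2.0754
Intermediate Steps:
208792/H - 17358/(-29587) = 208792/140251 - 17358/(-29587) = 208792*(1/140251) - 17358*(-1/29587) = 208792/140251 + 17358/29587 = 8612005762/4149606337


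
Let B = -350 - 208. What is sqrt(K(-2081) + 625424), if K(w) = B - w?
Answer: sqrt(626947) ≈ 791.80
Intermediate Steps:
B = -558
K(w) = -558 - w
sqrt(K(-2081) + 625424) = sqrt((-558 - 1*(-2081)) + 625424) = sqrt((-558 + 2081) + 625424) = sqrt(1523 + 625424) = sqrt(626947)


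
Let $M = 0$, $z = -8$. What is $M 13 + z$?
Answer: $-8$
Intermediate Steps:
$M 13 + z = 0 \cdot 13 - 8 = 0 - 8 = -8$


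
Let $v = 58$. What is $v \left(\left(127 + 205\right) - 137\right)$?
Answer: $11310$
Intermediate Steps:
$v \left(\left(127 + 205\right) - 137\right) = 58 \left(\left(127 + 205\right) - 137\right) = 58 \left(332 - 137\right) = 58 \cdot 195 = 11310$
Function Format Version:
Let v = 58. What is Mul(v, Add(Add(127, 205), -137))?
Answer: 11310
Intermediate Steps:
Mul(v, Add(Add(127, 205), -137)) = Mul(58, Add(Add(127, 205), -137)) = Mul(58, Add(332, -137)) = Mul(58, 195) = 11310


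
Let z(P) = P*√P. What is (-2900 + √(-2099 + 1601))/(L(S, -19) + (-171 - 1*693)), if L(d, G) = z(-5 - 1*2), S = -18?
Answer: (2900 - I*√498)/(864 + 7*I*√7) ≈ 3.3544 - 0.097731*I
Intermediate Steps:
z(P) = P^(3/2)
L(d, G) = -7*I*√7 (L(d, G) = (-5 - 1*2)^(3/2) = (-5 - 2)^(3/2) = (-7)^(3/2) = -7*I*√7)
(-2900 + √(-2099 + 1601))/(L(S, -19) + (-171 - 1*693)) = (-2900 + √(-2099 + 1601))/(-7*I*√7 + (-171 - 1*693)) = (-2900 + √(-498))/(-7*I*√7 + (-171 - 693)) = (-2900 + I*√498)/(-7*I*√7 - 864) = (-2900 + I*√498)/(-864 - 7*I*√7)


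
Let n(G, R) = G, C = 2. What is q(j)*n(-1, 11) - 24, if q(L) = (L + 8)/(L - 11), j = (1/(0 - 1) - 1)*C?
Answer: -356/15 ≈ -23.733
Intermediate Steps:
j = -4 (j = (1/(0 - 1) - 1)*2 = (1/(-1) - 1)*2 = (-1 - 1)*2 = -2*2 = -4)
q(L) = (8 + L)/(-11 + L)
q(j)*n(-1, 11) - 24 = ((8 - 4)/(-11 - 4))*(-1) - 24 = (4/(-15))*(-1) - 24 = -1/15*4*(-1) - 24 = -4/15*(-1) - 24 = 4/15 - 24 = -356/15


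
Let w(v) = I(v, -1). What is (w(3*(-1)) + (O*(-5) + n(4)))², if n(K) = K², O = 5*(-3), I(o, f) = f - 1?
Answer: 7921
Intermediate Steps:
I(o, f) = -1 + f
O = -15
w(v) = -2 (w(v) = -1 - 1 = -2)
(w(3*(-1)) + (O*(-5) + n(4)))² = (-2 + (-15*(-5) + 4²))² = (-2 + (75 + 16))² = (-2 + 91)² = 89² = 7921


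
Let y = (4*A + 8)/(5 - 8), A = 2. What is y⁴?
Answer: 65536/81 ≈ 809.09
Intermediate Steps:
y = -16/3 (y = (4*2 + 8)/(5 - 8) = (8 + 8)/(-3) = 16*(-⅓) = -16/3 ≈ -5.3333)
y⁴ = (-16/3)⁴ = 65536/81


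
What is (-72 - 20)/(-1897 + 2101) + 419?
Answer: 21346/51 ≈ 418.55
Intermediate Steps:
(-72 - 20)/(-1897 + 2101) + 419 = -92/204 + 419 = -92*1/204 + 419 = -23/51 + 419 = 21346/51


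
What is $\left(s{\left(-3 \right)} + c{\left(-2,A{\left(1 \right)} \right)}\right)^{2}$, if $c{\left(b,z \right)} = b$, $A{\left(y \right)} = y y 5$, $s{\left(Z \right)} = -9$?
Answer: $121$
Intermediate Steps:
$A{\left(y \right)} = 5 y^{2}$ ($A{\left(y \right)} = y^{2} \cdot 5 = 5 y^{2}$)
$\left(s{\left(-3 \right)} + c{\left(-2,A{\left(1 \right)} \right)}\right)^{2} = \left(-9 - 2\right)^{2} = \left(-11\right)^{2} = 121$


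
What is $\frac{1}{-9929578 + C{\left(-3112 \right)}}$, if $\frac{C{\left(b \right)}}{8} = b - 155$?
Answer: $- \frac{1}{9955714} \approx -1.0044 \cdot 10^{-7}$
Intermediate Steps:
$C{\left(b \right)} = -1240 + 8 b$ ($C{\left(b \right)} = 8 \left(b - 155\right) = 8 \left(-155 + b\right) = -1240 + 8 b$)
$\frac{1}{-9929578 + C{\left(-3112 \right)}} = \frac{1}{-9929578 + \left(-1240 + 8 \left(-3112\right)\right)} = \frac{1}{-9929578 - 26136} = \frac{1}{-9955714} = - \frac{1}{9955714}$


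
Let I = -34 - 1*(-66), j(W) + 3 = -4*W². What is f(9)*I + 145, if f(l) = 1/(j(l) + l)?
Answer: 23039/159 ≈ 144.90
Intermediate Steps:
j(W) = -3 - 4*W²
f(l) = 1/(-3 + l - 4*l²) (f(l) = 1/((-3 - 4*l²) + l) = 1/(-3 + l - 4*l²))
I = 32 (I = -34 + 66 = 32)
f(9)*I + 145 = -1/(3 - 1*9 + 4*9²)*32 + 145 = -1/(3 - 9 + 4*81)*32 + 145 = -1/(3 - 9 + 324)*32 + 145 = -1/318*32 + 145 = -16/159 + 145 = 23039/159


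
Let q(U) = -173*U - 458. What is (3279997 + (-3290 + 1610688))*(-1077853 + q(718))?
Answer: -5877214672375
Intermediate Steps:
q(U) = -458 - 173*U
(3279997 + (-3290 + 1610688))*(-1077853 + q(718)) = (3279997 + (-3290 + 1610688))*(-1077853 + (-458 - 173*718)) = (3279997 + 1607398)*(-1077853 + (-458 - 124214)) = 4887395*(-1077853 - 124672) = 4887395*(-1202525) = -5877214672375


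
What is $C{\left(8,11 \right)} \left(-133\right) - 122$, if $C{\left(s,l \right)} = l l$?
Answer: $-16215$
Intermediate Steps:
$C{\left(s,l \right)} = l^{2}$
$C{\left(8,11 \right)} \left(-133\right) - 122 = 11^{2} \left(-133\right) - 122 = 121 \left(-133\right) - 122 = -16093 - 122 = -16215$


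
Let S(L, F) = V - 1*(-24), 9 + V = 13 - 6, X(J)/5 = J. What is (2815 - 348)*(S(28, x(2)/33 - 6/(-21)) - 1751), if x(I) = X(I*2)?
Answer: -4265443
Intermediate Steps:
X(J) = 5*J
x(I) = 10*I (x(I) = 5*(I*2) = 5*(2*I) = 10*I)
V = -2 (V = -9 + (13 - 6) = -9 + 7 = -2)
S(L, F) = 22 (S(L, F) = -2 - 1*(-24) = -2 + 24 = 22)
(2815 - 348)*(S(28, x(2)/33 - 6/(-21)) - 1751) = (2815 - 348)*(22 - 1751) = 2467*(-1729) = -4265443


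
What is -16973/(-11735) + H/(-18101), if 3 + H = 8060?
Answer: 212679378/212415235 ≈ 1.0012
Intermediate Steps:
H = 8057 (H = -3 + 8060 = 8057)
-16973/(-11735) + H/(-18101) = -16973/(-11735) + 8057/(-18101) = -16973*(-1/11735) + 8057*(-1/18101) = 16973/11735 - 8057/18101 = 212679378/212415235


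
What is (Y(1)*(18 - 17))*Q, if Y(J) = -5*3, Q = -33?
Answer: 495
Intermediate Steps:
Y(J) = -15
(Y(1)*(18 - 17))*Q = -15*(18 - 17)*(-33) = -15*1*(-33) = -15*(-33) = 495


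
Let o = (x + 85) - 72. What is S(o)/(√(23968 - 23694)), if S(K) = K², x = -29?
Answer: 128*√274/137 ≈ 15.466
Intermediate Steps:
o = -16 (o = (-29 + 85) - 72 = 56 - 72 = -16)
S(o)/(√(23968 - 23694)) = (-16)²/(√(23968 - 23694)) = 256/(√274) = 256*(√274/274) = 128*√274/137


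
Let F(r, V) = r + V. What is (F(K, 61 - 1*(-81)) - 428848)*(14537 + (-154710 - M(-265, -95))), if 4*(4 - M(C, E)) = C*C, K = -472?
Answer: 105252256487/2 ≈ 5.2626e+10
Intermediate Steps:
M(C, E) = 4 - C**2/4 (M(C, E) = 4 - C*C/4 = 4 - C**2/4)
F(r, V) = V + r
(F(K, 61 - 1*(-81)) - 428848)*(14537 + (-154710 - M(-265, -95))) = (((61 - 1*(-81)) - 472) - 428848)*(14537 + (-154710 - (4 - 1/4*(-265)**2))) = (((61 + 81) - 472) - 428848)*(14537 + (-154710 - (4 - 1/4*70225))) = ((142 - 472) - 428848)*(14537 + (-154710 - (4 - 70225/4))) = (-330 - 428848)*(14537 + (-154710 - 1*(-70209/4))) = -429178*(14537 + (-154710 + 70209/4)) = -429178*(14537 - 548631/4) = -429178*(-490483/4) = 105252256487/2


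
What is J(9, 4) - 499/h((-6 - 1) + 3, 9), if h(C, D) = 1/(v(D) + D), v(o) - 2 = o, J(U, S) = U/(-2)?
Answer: -19969/2 ≈ -9984.5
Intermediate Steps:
J(U, S) = -U/2 (J(U, S) = U*(-1/2) = -U/2)
v(o) = 2 + o
h(C, D) = 1/(2 + 2*D) (h(C, D) = 1/((2 + D) + D) = 1/(2 + 2*D))
J(9, 4) - 499/h((-6 - 1) + 3, 9) = -1/2*9 - 499/(1/(2*(1 + 9))) = -9/2 - 499/((1/2)/10) = -9/2 - 499/((1/2)*(1/10)) = -9/2 - 499/1/20 = -9/2 - 499*20 = -9/2 - 9980 = -19969/2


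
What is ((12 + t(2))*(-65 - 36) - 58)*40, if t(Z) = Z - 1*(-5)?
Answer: -79080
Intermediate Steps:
t(Z) = 5 + Z (t(Z) = Z + 5 = 5 + Z)
((12 + t(2))*(-65 - 36) - 58)*40 = ((12 + (5 + 2))*(-65 - 36) - 58)*40 = ((12 + 7)*(-101) - 58)*40 = (19*(-101) - 58)*40 = (-1919 - 58)*40 = -1977*40 = -79080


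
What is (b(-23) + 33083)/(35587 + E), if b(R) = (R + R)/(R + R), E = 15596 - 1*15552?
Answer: 3676/3959 ≈ 0.92852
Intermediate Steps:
E = 44 (E = 15596 - 15552 = 44)
b(R) = 1 (b(R) = (2*R)/((2*R)) = (2*R)*(1/(2*R)) = 1)
(b(-23) + 33083)/(35587 + E) = (1 + 33083)/(35587 + 44) = 33084/35631 = 33084*(1/35631) = 3676/3959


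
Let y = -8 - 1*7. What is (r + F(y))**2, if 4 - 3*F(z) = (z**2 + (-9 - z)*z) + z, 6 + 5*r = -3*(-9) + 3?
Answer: 258064/225 ≈ 1147.0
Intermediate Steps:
r = 24/5 (r = -6/5 + (-3*(-9) + 3)/5 = -6/5 + (27 + 3)/5 = -6/5 + (1/5)*30 = -6/5 + 6 = 24/5 ≈ 4.8000)
y = -15 (y = -8 - 7 = -15)
F(z) = 4/3 - z/3 - z**2/3 - z*(-9 - z)/3 (F(z) = 4/3 - ((z**2 + (-9 - z)*z) + z)/3 = 4/3 - ((z**2 + z*(-9 - z)) + z)/3 = 4/3 - (z + z**2 + z*(-9 - z))/3 = 4/3 + (-z/3 - z**2/3 - z*(-9 - z)/3) = 4/3 - z/3 - z**2/3 - z*(-9 - z)/3)
(r + F(y))**2 = (24/5 + (4/3 + (8/3)*(-15)))**2 = (24/5 + (4/3 - 40))**2 = (24/5 - 116/3)**2 = (-508/15)**2 = 258064/225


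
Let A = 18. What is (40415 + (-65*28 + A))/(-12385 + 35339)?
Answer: 38613/22954 ≈ 1.6822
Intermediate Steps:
(40415 + (-65*28 + A))/(-12385 + 35339) = (40415 + (-65*28 + 18))/(-12385 + 35339) = (40415 + (-1820 + 18))/22954 = (40415 - 1802)*(1/22954) = 38613*(1/22954) = 38613/22954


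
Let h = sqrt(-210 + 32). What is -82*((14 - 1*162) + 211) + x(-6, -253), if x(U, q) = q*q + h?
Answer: 58843 + I*sqrt(178) ≈ 58843.0 + 13.342*I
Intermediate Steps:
h = I*sqrt(178) (h = sqrt(-178) = I*sqrt(178) ≈ 13.342*I)
x(U, q) = q**2 + I*sqrt(178) (x(U, q) = q*q + I*sqrt(178) = q**2 + I*sqrt(178))
-82*((14 - 1*162) + 211) + x(-6, -253) = -82*((14 - 1*162) + 211) + ((-253)**2 + I*sqrt(178)) = -82*((14 - 162) + 211) + (64009 + I*sqrt(178)) = -82*(-148 + 211) + (64009 + I*sqrt(178)) = -82*63 + (64009 + I*sqrt(178)) = -5166 + (64009 + I*sqrt(178)) = 58843 + I*sqrt(178)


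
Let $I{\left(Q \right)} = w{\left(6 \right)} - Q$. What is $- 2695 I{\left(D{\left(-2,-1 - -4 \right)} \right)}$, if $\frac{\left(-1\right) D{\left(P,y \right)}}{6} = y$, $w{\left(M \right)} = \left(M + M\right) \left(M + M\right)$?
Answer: $-436590$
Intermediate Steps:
$w{\left(M \right)} = 4 M^{2}$ ($w{\left(M \right)} = 2 M 2 M = 4 M^{2}$)
$D{\left(P,y \right)} = - 6 y$
$I{\left(Q \right)} = 144 - Q$ ($I{\left(Q \right)} = 4 \cdot 6^{2} - Q = 4 \cdot 36 - Q = 144 - Q$)
$- 2695 I{\left(D{\left(-2,-1 - -4 \right)} \right)} = - 2695 \left(144 - - 6 \left(-1 - -4\right)\right) = - 2695 \left(144 - - 6 \left(-1 + 4\right)\right) = - 2695 \left(144 - \left(-6\right) 3\right) = - 2695 \left(144 - -18\right) = - 2695 \left(144 + 18\right) = \left(-2695\right) 162 = -436590$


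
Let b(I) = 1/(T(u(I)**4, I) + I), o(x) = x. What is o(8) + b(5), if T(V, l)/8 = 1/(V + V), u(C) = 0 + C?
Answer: 25657/3129 ≈ 8.1997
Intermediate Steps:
u(C) = C
T(V, l) = 4/V (T(V, l) = 8/(V + V) = 8/((2*V)) = 8*(1/(2*V)) = 4/V)
b(I) = 1/(I + 4/I**4) (b(I) = 1/(4/(I**4) + I) = 1/(4/I**4 + I) = 1/(I + 4/I**4))
o(8) + b(5) = 8 + 5**4/(4 + 5**5) = 8 + 625/(4 + 3125) = 8 + 625/3129 = 25657/3129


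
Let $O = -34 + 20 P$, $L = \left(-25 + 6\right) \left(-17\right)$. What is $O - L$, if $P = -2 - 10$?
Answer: $-597$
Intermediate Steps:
$P = -12$ ($P = -2 - 10 = -12$)
$L = 323$ ($L = \left(-19\right) \left(-17\right) = 323$)
$O = -274$ ($O = -34 + 20 \left(-12\right) = -34 - 240 = -274$)
$O - L = -274 - 323 = -597$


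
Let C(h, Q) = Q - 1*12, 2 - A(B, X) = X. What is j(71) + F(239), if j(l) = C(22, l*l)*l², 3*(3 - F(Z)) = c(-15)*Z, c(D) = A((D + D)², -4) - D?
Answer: 25349519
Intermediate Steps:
A(B, X) = 2 - X
C(h, Q) = -12 + Q (C(h, Q) = Q - 12 = -12 + Q)
c(D) = 6 - D (c(D) = (2 - 1*(-4)) - D = (2 + 4) - D = 6 - D)
F(Z) = 3 - 7*Z (F(Z) = 3 - (6 - 1*(-15))*Z/3 = 3 - (6 + 15)*Z/3 = 3 - 7*Z)
j(l) = l²*(-12 + l²) (j(l) = (-12 + l*l)*l² = (-12 + l²)*l² = l²*(-12 + l²))
j(71) + F(239) = 71²*(-12 + 71²) + (3 - 7*239) = 5041*(-12 + 5041) + (3 - 1673) = 5041*5029 - 1670 = 25351189 - 1670 = 25349519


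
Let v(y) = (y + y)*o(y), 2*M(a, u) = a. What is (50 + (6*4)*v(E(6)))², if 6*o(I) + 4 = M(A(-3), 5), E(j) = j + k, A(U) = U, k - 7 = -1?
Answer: 228484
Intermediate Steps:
k = 6 (k = 7 - 1 = 6)
M(a, u) = a/2
E(j) = 6 + j (E(j) = j + 6 = 6 + j)
o(I) = -11/12 (o(I) = -⅔ + ((½)*(-3))/6 = -⅔ + (⅙)*(-3/2) = -⅔ - ¼ = -11/12)
v(y) = -11*y/6 (v(y) = (y + y)*(-11/12) = (2*y)*(-11/12) = -11*y/6)
(50 + (6*4)*v(E(6)))² = (50 + (6*4)*(-11*(6 + 6)/6))² = (50 + 24*(-11/6*12))² = (50 + 24*(-22))² = (50 - 528)² = (-478)² = 228484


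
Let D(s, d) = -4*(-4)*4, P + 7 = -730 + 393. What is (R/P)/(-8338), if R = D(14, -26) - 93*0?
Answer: 4/179267 ≈ 2.2313e-5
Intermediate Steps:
P = -344 (P = -7 + (-730 + 393) = -7 - 337 = -344)
D(s, d) = 64 (D(s, d) = 16*4 = 64)
R = 64 (R = 64 - 93*0 = 64 - 1*0 = 64 + 0 = 64)
(R/P)/(-8338) = (64/(-344))/(-8338) = (64*(-1/344))*(-1/8338) = -8/43*(-1/8338) = 4/179267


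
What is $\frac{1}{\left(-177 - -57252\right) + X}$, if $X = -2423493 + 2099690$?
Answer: $- \frac{1}{266728} \approx -3.7491 \cdot 10^{-6}$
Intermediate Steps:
$X = -323803$
$\frac{1}{\left(-177 - -57252\right) + X} = \frac{1}{\left(-177 - -57252\right) - 323803} = \frac{1}{\left(-177 + 57252\right) - 323803} = \frac{1}{57075 - 323803} = \frac{1}{-266728} = - \frac{1}{266728}$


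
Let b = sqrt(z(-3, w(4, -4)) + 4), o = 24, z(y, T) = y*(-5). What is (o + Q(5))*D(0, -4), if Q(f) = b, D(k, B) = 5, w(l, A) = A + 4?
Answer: 120 + 5*sqrt(19) ≈ 141.79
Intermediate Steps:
w(l, A) = 4 + A
z(y, T) = -5*y
b = sqrt(19) (b = sqrt(-5*(-3) + 4) = sqrt(15 + 4) = sqrt(19) ≈ 4.3589)
Q(f) = sqrt(19)
(o + Q(5))*D(0, -4) = (24 + sqrt(19))*5 = 120 + 5*sqrt(19)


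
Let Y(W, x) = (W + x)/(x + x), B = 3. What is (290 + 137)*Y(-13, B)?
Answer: -2135/3 ≈ -711.67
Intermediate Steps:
Y(W, x) = (W + x)/(2*x) (Y(W, x) = (W + x)/((2*x)) = (W + x)*(1/(2*x)) = (W + x)/(2*x))
(290 + 137)*Y(-13, B) = (290 + 137)*((½)*(-13 + 3)/3) = 427*((½)*(⅓)*(-10)) = 427*(-5/3) = -2135/3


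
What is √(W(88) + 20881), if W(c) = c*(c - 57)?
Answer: √23609 ≈ 153.65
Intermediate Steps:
W(c) = c*(-57 + c)
√(W(88) + 20881) = √(88*(-57 + 88) + 20881) = √(88*31 + 20881) = √(2728 + 20881) = √23609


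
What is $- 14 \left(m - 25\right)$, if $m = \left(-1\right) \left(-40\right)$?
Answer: $-210$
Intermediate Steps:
$m = 40$
$- 14 \left(m - 25\right) = - 14 \left(40 - 25\right) = \left(-14\right) 15 = -210$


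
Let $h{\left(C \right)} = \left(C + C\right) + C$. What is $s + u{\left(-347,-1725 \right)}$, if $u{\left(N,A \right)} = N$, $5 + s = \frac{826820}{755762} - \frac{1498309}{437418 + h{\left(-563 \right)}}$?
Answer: $- \frac{8334879112141}{23521958607} \approx -354.34$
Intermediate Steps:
$h{\left(C \right)} = 3 C$ ($h{\left(C \right)} = 2 C + C = 3 C$)
$s = - \frac{172759475512}{23521958607}$ ($s = -5 + \left(\frac{826820}{755762} - \frac{1498309}{437418 + 3 \left(-563\right)}\right) = -5 + \left(826820 \cdot \frac{1}{755762} - \frac{1498309}{437418 - 1689}\right) = -5 + \left(\frac{413410}{377881} - \frac{1498309}{435729}\right) = -5 - \frac{55149682477}{23521958607} = - \frac{172759475512}{23521958607} \approx -7.3446$)
$s + u{\left(-347,-1725 \right)} = - \frac{172759475512}{23521958607} - 347 = - \frac{8334879112141}{23521958607}$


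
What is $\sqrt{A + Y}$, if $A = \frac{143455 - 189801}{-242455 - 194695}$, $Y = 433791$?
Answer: $\frac{\sqrt{828975334995514}}{43715} \approx 658.63$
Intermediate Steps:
$A = \frac{23173}{218575}$ ($A = - \frac{46346}{-437150} = \left(-46346\right) \left(- \frac{1}{437150}\right) = \frac{23173}{218575} \approx 0.10602$)
$\sqrt{A + Y} = \sqrt{\frac{23173}{218575} + 433791} = \sqrt{\frac{94815890998}{218575}} = \frac{\sqrt{828975334995514}}{43715}$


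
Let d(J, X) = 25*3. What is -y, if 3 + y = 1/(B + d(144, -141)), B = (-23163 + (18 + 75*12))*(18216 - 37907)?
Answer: 1314079109/438026370 ≈ 3.0000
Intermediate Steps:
d(J, X) = 75
B = 438026295 (B = (-23163 + (18 + 900))*(-19691) = (-23163 + 918)*(-19691) = -22245*(-19691) = 438026295)
y = -1314079109/438026370 (y = -3 + 1/(438026295 + 75) = -3 + 1/438026370 = -1314079109/438026370 ≈ -3.0000)
-y = -1*(-1314079109/438026370) = 1314079109/438026370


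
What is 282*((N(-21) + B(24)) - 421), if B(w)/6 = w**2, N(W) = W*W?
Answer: 980232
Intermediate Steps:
N(W) = W**2
B(w) = 6*w**2
282*((N(-21) + B(24)) - 421) = 282*(((-21)**2 + 6*24**2) - 421) = 282*((441 + 6*576) - 421) = 282*((441 + 3456) - 421) = 282*(3897 - 421) = 282*3476 = 980232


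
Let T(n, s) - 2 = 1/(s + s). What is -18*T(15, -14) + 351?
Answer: 4419/14 ≈ 315.64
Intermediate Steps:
T(n, s) = 2 + 1/(2*s) (T(n, s) = 2 + 1/(s + s) = 2 + 1/(2*s))
-18*T(15, -14) + 351 = -18*(2 + (½)/(-14)) + 351 = -18*(2 + (½)*(-1/14)) + 351 = -18*(2 - 1/28) + 351 = -18*55/28 + 351 = -495/14 + 351 = 4419/14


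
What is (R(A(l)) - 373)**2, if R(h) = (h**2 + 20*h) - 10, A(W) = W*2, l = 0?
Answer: 146689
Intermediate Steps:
A(W) = 2*W
R(h) = -10 + h**2 + 20*h
(R(A(l)) - 373)**2 = ((-10 + (2*0)**2 + 20*(2*0)) - 373)**2 = ((-10 + 0**2 + 20*0) - 373)**2 = ((-10 + 0 + 0) - 373)**2 = (-10 - 373)**2 = (-383)**2 = 146689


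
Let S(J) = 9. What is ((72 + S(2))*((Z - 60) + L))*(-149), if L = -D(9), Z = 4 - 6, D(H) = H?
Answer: 856899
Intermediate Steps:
Z = -2
L = -9 (L = -1*9 = -9)
((72 + S(2))*((Z - 60) + L))*(-149) = ((72 + 9)*((-2 - 60) - 9))*(-149) = (81*(-62 - 9))*(-149) = (81*(-71))*(-149) = -5751*(-149) = 856899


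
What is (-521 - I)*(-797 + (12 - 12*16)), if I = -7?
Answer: 502178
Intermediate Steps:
(-521 - I)*(-797 + (12 - 12*16)) = (-521 - 1*(-7))*(-797 + (12 - 12*16)) = (-521 + 7)*(-797 + (12 - 192)) = -514*(-797 - 180) = -514*(-977) = 502178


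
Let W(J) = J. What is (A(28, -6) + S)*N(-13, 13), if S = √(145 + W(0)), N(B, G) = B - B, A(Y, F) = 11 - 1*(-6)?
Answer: 0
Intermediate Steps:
A(Y, F) = 17 (A(Y, F) = 11 + 6 = 17)
N(B, G) = 0
S = √145 (S = √(145 + 0) = √145 ≈ 12.042)
(A(28, -6) + S)*N(-13, 13) = (17 + √145)*0 = 0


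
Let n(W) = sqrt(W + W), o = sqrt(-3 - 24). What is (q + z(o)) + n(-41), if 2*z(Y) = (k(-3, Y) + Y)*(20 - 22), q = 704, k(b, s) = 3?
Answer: 701 + I*sqrt(82) - 3*I*sqrt(3) ≈ 701.0 + 3.8592*I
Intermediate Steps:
o = 3*I*sqrt(3) (o = sqrt(-27) = 3*I*sqrt(3) ≈ 5.1962*I)
z(Y) = -3 - Y (z(Y) = ((3 + Y)*(20 - 22))/2 = ((3 + Y)*(-2))/2 = (-6 - 2*Y)/2 = -3 - Y)
n(W) = sqrt(2)*sqrt(W) (n(W) = sqrt(2*W) = sqrt(2)*sqrt(W))
(q + z(o)) + n(-41) = (704 + (-3 - 3*I*sqrt(3))) + sqrt(2)*sqrt(-41) = (704 + (-3 - 3*I*sqrt(3))) + sqrt(2)*(I*sqrt(41)) = (701 - 3*I*sqrt(3)) + I*sqrt(82) = 701 + I*sqrt(82) - 3*I*sqrt(3)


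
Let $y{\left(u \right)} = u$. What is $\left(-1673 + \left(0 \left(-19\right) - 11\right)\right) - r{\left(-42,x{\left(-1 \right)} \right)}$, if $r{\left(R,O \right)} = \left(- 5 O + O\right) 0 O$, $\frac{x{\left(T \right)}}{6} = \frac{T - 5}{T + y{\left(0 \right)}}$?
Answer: $-1684$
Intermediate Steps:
$x{\left(T \right)} = \frac{6 \left(-5 + T\right)}{T}$ ($x{\left(T \right)} = 6 \frac{T - 5}{T + 0} = 6 \frac{-5 + T}{T} = \frac{6 \left(-5 + T\right)}{T}$)
$r{\left(R,O \right)} = 0$ ($r{\left(R,O \right)} = - 4 O 0 O = 0 O = 0$)
$\left(-1673 + \left(0 \left(-19\right) - 11\right)\right) - r{\left(-42,x{\left(-1 \right)} \right)} = \left(-1673 + \left(0 \left(-19\right) - 11\right)\right) - 0 = \left(-1673 + \left(0 - 11\right)\right) + 0 = \left(-1673 - 11\right) + 0 = -1684 + 0 = -1684$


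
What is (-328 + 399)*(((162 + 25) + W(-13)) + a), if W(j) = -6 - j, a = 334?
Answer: 37488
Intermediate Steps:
(-328 + 399)*(((162 + 25) + W(-13)) + a) = (-328 + 399)*(((162 + 25) + (-6 - 1*(-13))) + 334) = 71*((187 + (-6 + 13)) + 334) = 71*((187 + 7) + 334) = 71*(194 + 334) = 71*528 = 37488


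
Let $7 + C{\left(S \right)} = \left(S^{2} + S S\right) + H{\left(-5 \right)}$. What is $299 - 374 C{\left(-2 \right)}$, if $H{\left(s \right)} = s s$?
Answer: $-9425$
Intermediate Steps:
$H{\left(s \right)} = s^{2}$
$C{\left(S \right)} = 18 + 2 S^{2}$ ($C{\left(S \right)} = -7 + \left(\left(S^{2} + S S\right) + \left(-5\right)^{2}\right) = -7 + \left(\left(S^{2} + S^{2}\right) + 25\right) = -7 + \left(2 S^{2} + 25\right) = -7 + \left(25 + 2 S^{2}\right) = 18 + 2 S^{2}$)
$299 - 374 C{\left(-2 \right)} = 299 - 374 \left(18 + 2 \left(-2\right)^{2}\right) = 299 - 374 \left(18 + 2 \cdot 4\right) = 299 - 374 \left(18 + 8\right) = 299 - 9724 = -9425$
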